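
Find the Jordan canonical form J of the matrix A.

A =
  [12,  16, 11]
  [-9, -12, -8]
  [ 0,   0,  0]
J_3(0)

The characteristic polynomial is
  det(x·I − A) = x^3

Eigenvalues and multiplicities (the geometric multiplicity of λ is n − rank(A − λI), which equals the number of Jordan blocks for λ):
  λ = 0: algebraic multiplicity = 3, geometric multiplicity = 1

Determining the block sizes for each eigenvalue:
  λ = 0: one block (gm = 1), so the single block has size am = 3 → block sizes [3]

Assembling the blocks gives a Jordan form
J =
  [0, 1, 0]
  [0, 0, 1]
  [0, 0, 0]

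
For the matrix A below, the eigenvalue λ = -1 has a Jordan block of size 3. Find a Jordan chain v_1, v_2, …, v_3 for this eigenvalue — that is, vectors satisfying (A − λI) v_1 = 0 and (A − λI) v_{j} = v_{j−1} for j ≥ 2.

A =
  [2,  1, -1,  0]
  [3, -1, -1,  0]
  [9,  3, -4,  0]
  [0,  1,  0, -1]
A Jordan chain for λ = -1 of length 3:
v_1 = (3, 0, 9, 3)ᵀ
v_2 = (3, 3, 9, 0)ᵀ
v_3 = (1, 0, 0, 0)ᵀ

Let N = A − (-1)·I. We want v_3 with N^3 v_3 = 0 but N^2 v_3 ≠ 0; then v_{j-1} := N · v_j for j = 3, …, 2.

Pick v_3 = (1, 0, 0, 0)ᵀ.
Then v_2 = N · v_3 = (3, 3, 9, 0)ᵀ.
Then v_1 = N · v_2 = (3, 0, 9, 3)ᵀ.

Sanity check: (A − (-1)·I) v_1 = (0, 0, 0, 0)ᵀ = 0. ✓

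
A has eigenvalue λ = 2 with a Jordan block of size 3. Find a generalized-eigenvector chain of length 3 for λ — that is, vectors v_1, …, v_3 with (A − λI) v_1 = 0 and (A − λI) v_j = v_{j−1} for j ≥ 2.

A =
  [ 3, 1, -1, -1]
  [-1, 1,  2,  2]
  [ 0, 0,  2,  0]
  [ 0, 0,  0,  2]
A Jordan chain for λ = 2 of length 3:
v_1 = (1, -1, 0, 0)ᵀ
v_2 = (-1, 2, 0, 0)ᵀ
v_3 = (0, 0, 1, 0)ᵀ

Let N = A − (2)·I. We want v_3 with N^3 v_3 = 0 but N^2 v_3 ≠ 0; then v_{j-1} := N · v_j for j = 3, …, 2.

Pick v_3 = (0, 0, 1, 0)ᵀ.
Then v_2 = N · v_3 = (-1, 2, 0, 0)ᵀ.
Then v_1 = N · v_2 = (1, -1, 0, 0)ᵀ.

Sanity check: (A − (2)·I) v_1 = (0, 0, 0, 0)ᵀ = 0. ✓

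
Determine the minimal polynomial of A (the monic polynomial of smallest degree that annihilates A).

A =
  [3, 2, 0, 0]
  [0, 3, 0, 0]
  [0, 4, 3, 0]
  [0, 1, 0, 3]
x^2 - 6*x + 9

The characteristic polynomial is χ_A(x) = (x - 3)^4, so the eigenvalues are known. The minimal polynomial is
  m_A(x) = Π_λ (x − λ)^{k_λ}
where k_λ is the size of the *largest* Jordan block for λ (equivalently, the smallest k with (A − λI)^k v = 0 for every generalised eigenvector v of λ).

  λ = 3: largest Jordan block has size 2, contributing (x − 3)^2

So m_A(x) = (x - 3)^2 = x^2 - 6*x + 9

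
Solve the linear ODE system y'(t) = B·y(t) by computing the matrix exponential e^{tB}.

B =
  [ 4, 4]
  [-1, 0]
e^{tB} =
  [2*t*exp(2*t) + exp(2*t), 4*t*exp(2*t)]
  [-t*exp(2*t), -2*t*exp(2*t) + exp(2*t)]

Strategy: write B = P · J · P⁻¹ where J is a Jordan canonical form, so e^{tB} = P · e^{tJ} · P⁻¹, and e^{tJ} can be computed block-by-block.

B has Jordan form
J =
  [2, 1]
  [0, 2]
(up to reordering of blocks).

Per-block formulas:
  For a 2×2 Jordan block J_2(2): exp(t · J_2(2)) = e^(2t)·(I + t·N), where N is the 2×2 nilpotent shift.

After assembling e^{tJ} and conjugating by P, we get:

e^{tB} =
  [2*t*exp(2*t) + exp(2*t), 4*t*exp(2*t)]
  [-t*exp(2*t), -2*t*exp(2*t) + exp(2*t)]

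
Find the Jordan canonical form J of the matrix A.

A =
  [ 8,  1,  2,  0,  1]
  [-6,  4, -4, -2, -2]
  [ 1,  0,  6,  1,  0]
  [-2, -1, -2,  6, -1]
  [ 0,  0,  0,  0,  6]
J_2(6) ⊕ J_2(6) ⊕ J_1(6)

The characteristic polynomial is
  det(x·I − A) = x^5 - 30*x^4 + 360*x^3 - 2160*x^2 + 6480*x - 7776 = (x - 6)^5

Eigenvalues and multiplicities (the geometric multiplicity of λ is n − rank(A − λI), which equals the number of Jordan blocks for λ):
  λ = 6: algebraic multiplicity = 5, geometric multiplicity = 3

Determining the block sizes for each eigenvalue:
  λ = 6: with am = 5 and gm = 3, the partition is not yet determined (e.g. several partitions of 5 into 3 parts exist). Let N = A − (6)·I. Computing rank(N^1) = 2, rank(N^2) = 0; the number of blocks of size ≥ j is rank(N^{j−1}) − rank(N^j), giving [3, 2]. So we have 2 block(s) of size 2, 1 block(s) of size 1 → block sizes [2, 2, 1]

Assembling the blocks gives a Jordan form
J =
  [6, 1, 0, 0, 0]
  [0, 6, 0, 0, 0]
  [0, 0, 6, 1, 0]
  [0, 0, 0, 6, 0]
  [0, 0, 0, 0, 6]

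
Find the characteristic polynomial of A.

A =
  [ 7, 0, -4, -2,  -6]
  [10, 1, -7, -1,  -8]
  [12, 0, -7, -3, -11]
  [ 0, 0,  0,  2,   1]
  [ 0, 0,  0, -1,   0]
x^5 - 3*x^4 + 2*x^3 + 2*x^2 - 3*x + 1

Expanding det(x·I − A) (e.g. by cofactor expansion or by noting that A is similar to its Jordan form J, which has the same characteristic polynomial as A) gives
  χ_A(x) = x^5 - 3*x^4 + 2*x^3 + 2*x^2 - 3*x + 1
which factors as (x - 1)^4*(x + 1). The eigenvalues (with algebraic multiplicities) are λ = -1 with multiplicity 1, λ = 1 with multiplicity 4.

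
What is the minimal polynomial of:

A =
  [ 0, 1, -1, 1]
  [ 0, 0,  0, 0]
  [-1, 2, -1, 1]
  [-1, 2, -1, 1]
x^3

The characteristic polynomial is χ_A(x) = x^4, so the eigenvalues are known. The minimal polynomial is
  m_A(x) = Π_λ (x − λ)^{k_λ}
where k_λ is the size of the *largest* Jordan block for λ (equivalently, the smallest k with (A − λI)^k v = 0 for every generalised eigenvector v of λ).

  λ = 0: largest Jordan block has size 3, contributing (x − 0)^3

So m_A(x) = x^3 = x^3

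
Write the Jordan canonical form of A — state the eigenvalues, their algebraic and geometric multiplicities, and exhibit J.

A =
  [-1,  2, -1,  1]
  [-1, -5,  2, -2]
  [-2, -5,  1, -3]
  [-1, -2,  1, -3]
J_3(-2) ⊕ J_1(-2)

The characteristic polynomial is
  det(x·I − A) = x^4 + 8*x^3 + 24*x^2 + 32*x + 16 = (x + 2)^4

Eigenvalues and multiplicities (the geometric multiplicity of λ is n − rank(A − λI), which equals the number of Jordan blocks for λ):
  λ = -2: algebraic multiplicity = 4, geometric multiplicity = 2

Determining the block sizes for each eigenvalue:
  λ = -2: with am = 4 and gm = 2, the partition is not yet determined (e.g. several partitions of 4 into 2 parts exist). Let N = A − (-2)·I. Computing rank(N^1) = 2, rank(N^2) = 1, rank(N^3) = 0; the number of blocks of size ≥ j is rank(N^{j−1}) − rank(N^j), giving [2, 1, 1]. So we have 1 block(s) of size 3, 1 block(s) of size 1 → block sizes [3, 1]

Assembling the blocks gives a Jordan form
J =
  [-2,  1,  0,  0]
  [ 0, -2,  1,  0]
  [ 0,  0, -2,  0]
  [ 0,  0,  0, -2]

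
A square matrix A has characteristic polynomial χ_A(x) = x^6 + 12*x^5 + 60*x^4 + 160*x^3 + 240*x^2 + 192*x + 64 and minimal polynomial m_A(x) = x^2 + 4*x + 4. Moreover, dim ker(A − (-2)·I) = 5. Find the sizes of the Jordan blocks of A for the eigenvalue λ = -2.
Block sizes for λ = -2: [2, 1, 1, 1, 1]

Step 1 — from the characteristic polynomial, algebraic multiplicity of λ = -2 is 6. From dim ker(A − (-2)·I) = 5, there are exactly 5 Jordan blocks for λ = -2.
Step 2 — from the minimal polynomial, the factor (x + 2)^2 tells us the largest block for λ = -2 has size 2.
Step 3 — with total size 6, 5 blocks, and largest block 2, the block sizes (in nonincreasing order) are [2, 1, 1, 1, 1].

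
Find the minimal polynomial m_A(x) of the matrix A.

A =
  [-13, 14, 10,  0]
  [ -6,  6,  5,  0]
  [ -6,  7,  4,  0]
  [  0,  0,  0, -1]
x^2 + 2*x + 1

The characteristic polynomial is χ_A(x) = (x + 1)^4, so the eigenvalues are known. The minimal polynomial is
  m_A(x) = Π_λ (x − λ)^{k_λ}
where k_λ is the size of the *largest* Jordan block for λ (equivalently, the smallest k with (A − λI)^k v = 0 for every generalised eigenvector v of λ).

  λ = -1: largest Jordan block has size 2, contributing (x + 1)^2

So m_A(x) = (x + 1)^2 = x^2 + 2*x + 1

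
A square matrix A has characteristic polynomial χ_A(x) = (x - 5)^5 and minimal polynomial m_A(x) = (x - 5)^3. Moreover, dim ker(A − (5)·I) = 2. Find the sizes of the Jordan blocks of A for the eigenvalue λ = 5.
Block sizes for λ = 5: [3, 2]

Step 1 — from the characteristic polynomial, algebraic multiplicity of λ = 5 is 5. From dim ker(A − (5)·I) = 2, there are exactly 2 Jordan blocks for λ = 5.
Step 2 — from the minimal polynomial, the factor (x − 5)^3 tells us the largest block for λ = 5 has size 3.
Step 3 — with total size 5, 2 blocks, and largest block 3, the block sizes (in nonincreasing order) are [3, 2].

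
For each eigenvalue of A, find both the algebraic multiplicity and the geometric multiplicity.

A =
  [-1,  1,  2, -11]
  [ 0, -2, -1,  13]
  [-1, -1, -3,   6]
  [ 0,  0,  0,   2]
λ = -2: alg = 3, geom = 1; λ = 2: alg = 1, geom = 1

Step 1 — factor the characteristic polynomial to read off the algebraic multiplicities:
  χ_A(x) = (x - 2)*(x + 2)^3

Step 2 — compute geometric multiplicities via the rank-nullity identity g(λ) = n − rank(A − λI):
  rank(A − (-2)·I) = 3, so dim ker(A − (-2)·I) = n − 3 = 1
  rank(A − (2)·I) = 3, so dim ker(A − (2)·I) = n − 3 = 1

Summary:
  λ = -2: algebraic multiplicity = 3, geometric multiplicity = 1
  λ = 2: algebraic multiplicity = 1, geometric multiplicity = 1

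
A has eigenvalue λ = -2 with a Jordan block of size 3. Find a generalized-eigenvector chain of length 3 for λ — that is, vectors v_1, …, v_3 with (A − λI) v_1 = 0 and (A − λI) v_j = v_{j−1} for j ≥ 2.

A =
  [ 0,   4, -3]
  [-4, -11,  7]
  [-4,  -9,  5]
A Jordan chain for λ = -2 of length 3:
v_1 = (-1, 2, 2)ᵀ
v_2 = (4, -9, -9)ᵀ
v_3 = (0, 1, 0)ᵀ

Let N = A − (-2)·I. We want v_3 with N^3 v_3 = 0 but N^2 v_3 ≠ 0; then v_{j-1} := N · v_j for j = 3, …, 2.

Pick v_3 = (0, 1, 0)ᵀ.
Then v_2 = N · v_3 = (4, -9, -9)ᵀ.
Then v_1 = N · v_2 = (-1, 2, 2)ᵀ.

Sanity check: (A − (-2)·I) v_1 = (0, 0, 0)ᵀ = 0. ✓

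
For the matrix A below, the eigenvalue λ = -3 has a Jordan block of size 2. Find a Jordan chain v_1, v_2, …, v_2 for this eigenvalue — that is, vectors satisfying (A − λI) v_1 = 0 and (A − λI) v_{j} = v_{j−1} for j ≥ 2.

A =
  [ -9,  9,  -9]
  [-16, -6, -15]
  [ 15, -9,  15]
A Jordan chain for λ = -3 of length 2:
v_1 = (9, -3, -9)ᵀ
v_2 = (0, 1, 0)ᵀ

Let N = A − (-3)·I. We want v_2 with N^2 v_2 = 0 but N^1 v_2 ≠ 0; then v_{j-1} := N · v_j for j = 2, …, 2.

Pick v_2 = (0, 1, 0)ᵀ.
Then v_1 = N · v_2 = (9, -3, -9)ᵀ.

Sanity check: (A − (-3)·I) v_1 = (0, 0, 0)ᵀ = 0. ✓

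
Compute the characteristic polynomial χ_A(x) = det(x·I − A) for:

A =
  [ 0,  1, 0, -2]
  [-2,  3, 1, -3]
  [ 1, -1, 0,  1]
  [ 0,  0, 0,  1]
x^4 - 4*x^3 + 6*x^2 - 4*x + 1

Expanding det(x·I − A) (e.g. by cofactor expansion or by noting that A is similar to its Jordan form J, which has the same characteristic polynomial as A) gives
  χ_A(x) = x^4 - 4*x^3 + 6*x^2 - 4*x + 1
which factors as (x - 1)^4. The eigenvalues (with algebraic multiplicities) are λ = 1 with multiplicity 4.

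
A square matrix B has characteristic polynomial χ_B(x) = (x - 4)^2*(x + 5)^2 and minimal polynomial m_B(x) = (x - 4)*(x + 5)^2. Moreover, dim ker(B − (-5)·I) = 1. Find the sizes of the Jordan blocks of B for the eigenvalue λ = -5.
Block sizes for λ = -5: [2]

Step 1 — from the characteristic polynomial, algebraic multiplicity of λ = -5 is 2. From dim ker(B − (-5)·I) = 1, there are exactly 1 Jordan blocks for λ = -5.
Step 2 — from the minimal polynomial, the factor (x + 5)^2 tells us the largest block for λ = -5 has size 2.
Step 3 — with total size 2, 1 blocks, and largest block 2, the block sizes (in nonincreasing order) are [2].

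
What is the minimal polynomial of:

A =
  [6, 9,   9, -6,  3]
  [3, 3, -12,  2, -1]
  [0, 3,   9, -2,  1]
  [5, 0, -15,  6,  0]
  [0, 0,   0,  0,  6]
x^3 - 18*x^2 + 108*x - 216

The characteristic polynomial is χ_A(x) = (x - 6)^5, so the eigenvalues are known. The minimal polynomial is
  m_A(x) = Π_λ (x − λ)^{k_λ}
where k_λ is the size of the *largest* Jordan block for λ (equivalently, the smallest k with (A − λI)^k v = 0 for every generalised eigenvector v of λ).

  λ = 6: largest Jordan block has size 3, contributing (x − 6)^3

So m_A(x) = (x - 6)^3 = x^3 - 18*x^2 + 108*x - 216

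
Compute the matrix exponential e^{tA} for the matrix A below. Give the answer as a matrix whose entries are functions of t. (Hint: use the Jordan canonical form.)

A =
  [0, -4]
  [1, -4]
e^{tA} =
  [2*t*exp(-2*t) + exp(-2*t), -4*t*exp(-2*t)]
  [t*exp(-2*t), -2*t*exp(-2*t) + exp(-2*t)]

Strategy: write A = P · J · P⁻¹ where J is a Jordan canonical form, so e^{tA} = P · e^{tJ} · P⁻¹, and e^{tJ} can be computed block-by-block.

A has Jordan form
J =
  [-2,  1]
  [ 0, -2]
(up to reordering of blocks).

Per-block formulas:
  For a 2×2 Jordan block J_2(-2): exp(t · J_2(-2)) = e^(-2t)·(I + t·N), where N is the 2×2 nilpotent shift.

After assembling e^{tJ} and conjugating by P, we get:

e^{tA} =
  [2*t*exp(-2*t) + exp(-2*t), -4*t*exp(-2*t)]
  [t*exp(-2*t), -2*t*exp(-2*t) + exp(-2*t)]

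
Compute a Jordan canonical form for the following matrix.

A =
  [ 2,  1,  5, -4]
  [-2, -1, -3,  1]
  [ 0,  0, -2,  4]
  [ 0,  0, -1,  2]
J_3(0) ⊕ J_1(1)

The characteristic polynomial is
  det(x·I − A) = x^4 - x^3 = x^3*(x - 1)

Eigenvalues and multiplicities (the geometric multiplicity of λ is n − rank(A − λI), which equals the number of Jordan blocks for λ):
  λ = 0: algebraic multiplicity = 3, geometric multiplicity = 1
  λ = 1: algebraic multiplicity = 1, geometric multiplicity = 1

Determining the block sizes for each eigenvalue:
  λ = 0: one block (gm = 1), so the single block has size am = 3 → block sizes [3]
  λ = 1: one block (gm = 1), so the single block has size am = 1 → block sizes [1]

Assembling the blocks gives a Jordan form
J =
  [0, 1, 0, 0]
  [0, 0, 1, 0]
  [0, 0, 0, 0]
  [0, 0, 0, 1]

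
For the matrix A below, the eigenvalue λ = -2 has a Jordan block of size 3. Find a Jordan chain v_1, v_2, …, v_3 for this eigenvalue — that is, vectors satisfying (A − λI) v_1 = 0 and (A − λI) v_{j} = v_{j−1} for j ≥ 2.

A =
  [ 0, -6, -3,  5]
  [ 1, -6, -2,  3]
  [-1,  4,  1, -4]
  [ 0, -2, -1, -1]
A Jordan chain for λ = -2 of length 3:
v_1 = (1, 0, -1, -1)ᵀ
v_2 = (2, 1, -1, 0)ᵀ
v_3 = (1, 0, 0, 0)ᵀ

Let N = A − (-2)·I. We want v_3 with N^3 v_3 = 0 but N^2 v_3 ≠ 0; then v_{j-1} := N · v_j for j = 3, …, 2.

Pick v_3 = (1, 0, 0, 0)ᵀ.
Then v_2 = N · v_3 = (2, 1, -1, 0)ᵀ.
Then v_1 = N · v_2 = (1, 0, -1, -1)ᵀ.

Sanity check: (A − (-2)·I) v_1 = (0, 0, 0, 0)ᵀ = 0. ✓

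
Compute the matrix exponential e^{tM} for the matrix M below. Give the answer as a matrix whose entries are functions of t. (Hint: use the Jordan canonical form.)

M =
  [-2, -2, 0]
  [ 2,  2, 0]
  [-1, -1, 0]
e^{tM} =
  [1 - 2*t, -2*t, 0]
  [2*t, 2*t + 1, 0]
  [-t, -t, 1]

Strategy: write M = P · J · P⁻¹ where J is a Jordan canonical form, so e^{tM} = P · e^{tJ} · P⁻¹, and e^{tJ} can be computed block-by-block.

M has Jordan form
J =
  [0, 1, 0]
  [0, 0, 0]
  [0, 0, 0]
(up to reordering of blocks).

Per-block formulas:
  For a 2×2 Jordan block J_2(0): exp(t · J_2(0)) = e^(0t)·(I + t·N), where N is the 2×2 nilpotent shift.
  For a 1×1 block at λ = 0: exp(t · [0]) = [e^(0t)].

After assembling e^{tJ} and conjugating by P, we get:

e^{tM} =
  [1 - 2*t, -2*t, 0]
  [2*t, 2*t + 1, 0]
  [-t, -t, 1]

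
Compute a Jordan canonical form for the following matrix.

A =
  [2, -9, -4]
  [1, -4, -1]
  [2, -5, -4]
J_3(-2)

The characteristic polynomial is
  det(x·I − A) = x^3 + 6*x^2 + 12*x + 8 = (x + 2)^3

Eigenvalues and multiplicities (the geometric multiplicity of λ is n − rank(A − λI), which equals the number of Jordan blocks for λ):
  λ = -2: algebraic multiplicity = 3, geometric multiplicity = 1

Determining the block sizes for each eigenvalue:
  λ = -2: one block (gm = 1), so the single block has size am = 3 → block sizes [3]

Assembling the blocks gives a Jordan form
J =
  [-2,  1,  0]
  [ 0, -2,  1]
  [ 0,  0, -2]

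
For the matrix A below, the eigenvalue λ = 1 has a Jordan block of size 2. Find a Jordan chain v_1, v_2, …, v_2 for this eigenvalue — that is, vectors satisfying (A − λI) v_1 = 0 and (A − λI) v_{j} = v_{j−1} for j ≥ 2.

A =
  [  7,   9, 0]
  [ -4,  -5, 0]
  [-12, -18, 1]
A Jordan chain for λ = 1 of length 2:
v_1 = (6, -4, -12)ᵀ
v_2 = (1, 0, 0)ᵀ

Let N = A − (1)·I. We want v_2 with N^2 v_2 = 0 but N^1 v_2 ≠ 0; then v_{j-1} := N · v_j for j = 2, …, 2.

Pick v_2 = (1, 0, 0)ᵀ.
Then v_1 = N · v_2 = (6, -4, -12)ᵀ.

Sanity check: (A − (1)·I) v_1 = (0, 0, 0)ᵀ = 0. ✓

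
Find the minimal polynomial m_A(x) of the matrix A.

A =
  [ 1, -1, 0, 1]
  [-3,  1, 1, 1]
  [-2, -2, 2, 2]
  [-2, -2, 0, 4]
x^3 - 6*x^2 + 12*x - 8

The characteristic polynomial is χ_A(x) = (x - 2)^4, so the eigenvalues are known. The minimal polynomial is
  m_A(x) = Π_λ (x − λ)^{k_λ}
where k_λ is the size of the *largest* Jordan block for λ (equivalently, the smallest k with (A − λI)^k v = 0 for every generalised eigenvector v of λ).

  λ = 2: largest Jordan block has size 3, contributing (x − 2)^3

So m_A(x) = (x - 2)^3 = x^3 - 6*x^2 + 12*x - 8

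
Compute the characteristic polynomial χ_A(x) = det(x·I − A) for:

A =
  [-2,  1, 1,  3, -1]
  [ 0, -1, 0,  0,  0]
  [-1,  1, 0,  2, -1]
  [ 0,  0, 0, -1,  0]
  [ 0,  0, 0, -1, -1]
x^5 + 5*x^4 + 10*x^3 + 10*x^2 + 5*x + 1

Expanding det(x·I − A) (e.g. by cofactor expansion or by noting that A is similar to its Jordan form J, which has the same characteristic polynomial as A) gives
  χ_A(x) = x^5 + 5*x^4 + 10*x^3 + 10*x^2 + 5*x + 1
which factors as (x + 1)^5. The eigenvalues (with algebraic multiplicities) are λ = -1 with multiplicity 5.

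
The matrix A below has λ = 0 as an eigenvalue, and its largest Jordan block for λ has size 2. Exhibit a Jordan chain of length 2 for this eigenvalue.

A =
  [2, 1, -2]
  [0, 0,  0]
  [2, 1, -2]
A Jordan chain for λ = 0 of length 2:
v_1 = (2, 0, 2)ᵀ
v_2 = (1, 0, 0)ᵀ

Let N = A − (0)·I. We want v_2 with N^2 v_2 = 0 but N^1 v_2 ≠ 0; then v_{j-1} := N · v_j for j = 2, …, 2.

Pick v_2 = (1, 0, 0)ᵀ.
Then v_1 = N · v_2 = (2, 0, 2)ᵀ.

Sanity check: (A − (0)·I) v_1 = (0, 0, 0)ᵀ = 0. ✓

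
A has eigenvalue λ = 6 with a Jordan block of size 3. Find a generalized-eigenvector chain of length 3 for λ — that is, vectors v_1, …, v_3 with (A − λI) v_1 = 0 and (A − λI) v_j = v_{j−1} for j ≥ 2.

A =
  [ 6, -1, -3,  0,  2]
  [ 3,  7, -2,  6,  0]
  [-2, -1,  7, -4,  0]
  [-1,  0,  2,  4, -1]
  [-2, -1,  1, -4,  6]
A Jordan chain for λ = 6 of length 3:
v_1 = (-1, 1, -1, 0, -1)ᵀ
v_2 = (0, 3, -2, -1, -2)ᵀ
v_3 = (1, 0, 0, 0, 0)ᵀ

Let N = A − (6)·I. We want v_3 with N^3 v_3 = 0 but N^2 v_3 ≠ 0; then v_{j-1} := N · v_j for j = 3, …, 2.

Pick v_3 = (1, 0, 0, 0, 0)ᵀ.
Then v_2 = N · v_3 = (0, 3, -2, -1, -2)ᵀ.
Then v_1 = N · v_2 = (-1, 1, -1, 0, -1)ᵀ.

Sanity check: (A − (6)·I) v_1 = (0, 0, 0, 0, 0)ᵀ = 0. ✓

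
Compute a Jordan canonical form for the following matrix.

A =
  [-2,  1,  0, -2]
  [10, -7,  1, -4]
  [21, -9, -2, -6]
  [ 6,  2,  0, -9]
J_3(-5) ⊕ J_1(-5)

The characteristic polynomial is
  det(x·I − A) = x^4 + 20*x^3 + 150*x^2 + 500*x + 625 = (x + 5)^4

Eigenvalues and multiplicities (the geometric multiplicity of λ is n − rank(A − λI), which equals the number of Jordan blocks for λ):
  λ = -5: algebraic multiplicity = 4, geometric multiplicity = 2

Determining the block sizes for each eigenvalue:
  λ = -5: with am = 4 and gm = 2, the partition is not yet determined (e.g. several partitions of 4 into 2 parts exist). Let N = A − (-5)·I. Computing rank(N^1) = 2, rank(N^2) = 1, rank(N^3) = 0; the number of blocks of size ≥ j is rank(N^{j−1}) − rank(N^j), giving [2, 1, 1]. So we have 1 block(s) of size 3, 1 block(s) of size 1 → block sizes [3, 1]

Assembling the blocks gives a Jordan form
J =
  [-5,  1,  0,  0]
  [ 0, -5,  1,  0]
  [ 0,  0, -5,  0]
  [ 0,  0,  0, -5]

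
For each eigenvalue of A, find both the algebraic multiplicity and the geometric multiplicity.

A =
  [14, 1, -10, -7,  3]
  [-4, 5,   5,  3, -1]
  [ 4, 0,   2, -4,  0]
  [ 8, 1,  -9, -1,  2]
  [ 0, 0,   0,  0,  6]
λ = 4: alg = 2, geom = 1; λ = 6: alg = 3, geom = 1

Step 1 — factor the characteristic polynomial to read off the algebraic multiplicities:
  χ_A(x) = (x - 6)^3*(x - 4)^2

Step 2 — compute geometric multiplicities via the rank-nullity identity g(λ) = n − rank(A − λI):
  rank(A − (4)·I) = 4, so dim ker(A − (4)·I) = n − 4 = 1
  rank(A − (6)·I) = 4, so dim ker(A − (6)·I) = n − 4 = 1

Summary:
  λ = 4: algebraic multiplicity = 2, geometric multiplicity = 1
  λ = 6: algebraic multiplicity = 3, geometric multiplicity = 1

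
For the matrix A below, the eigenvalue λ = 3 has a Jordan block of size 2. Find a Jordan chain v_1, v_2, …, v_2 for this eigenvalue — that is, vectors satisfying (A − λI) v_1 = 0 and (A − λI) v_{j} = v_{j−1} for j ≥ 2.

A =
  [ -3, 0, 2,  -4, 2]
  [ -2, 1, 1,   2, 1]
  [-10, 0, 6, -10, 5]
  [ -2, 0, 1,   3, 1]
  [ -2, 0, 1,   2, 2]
A Jordan chain for λ = 3 of length 2:
v_1 = (-2, 1, -5, 1, 1)ᵀ
v_2 = (2, 0, 5, 0, 0)ᵀ

Let N = A − (3)·I. We want v_2 with N^2 v_2 = 0 but N^1 v_2 ≠ 0; then v_{j-1} := N · v_j for j = 2, …, 2.

Pick v_2 = (2, 0, 5, 0, 0)ᵀ.
Then v_1 = N · v_2 = (-2, 1, -5, 1, 1)ᵀ.

Sanity check: (A − (3)·I) v_1 = (0, 0, 0, 0, 0)ᵀ = 0. ✓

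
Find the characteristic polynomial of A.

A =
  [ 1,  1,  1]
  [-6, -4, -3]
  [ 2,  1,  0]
x^3 + 3*x^2 + 3*x + 1

Expanding det(x·I − A) (e.g. by cofactor expansion or by noting that A is similar to its Jordan form J, which has the same characteristic polynomial as A) gives
  χ_A(x) = x^3 + 3*x^2 + 3*x + 1
which factors as (x + 1)^3. The eigenvalues (with algebraic multiplicities) are λ = -1 with multiplicity 3.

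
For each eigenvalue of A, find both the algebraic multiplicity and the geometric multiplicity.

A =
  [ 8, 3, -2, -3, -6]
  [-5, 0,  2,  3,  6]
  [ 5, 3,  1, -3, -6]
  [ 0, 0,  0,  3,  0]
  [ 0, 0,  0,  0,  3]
λ = 3: alg = 5, geom = 4

Step 1 — factor the characteristic polynomial to read off the algebraic multiplicities:
  χ_A(x) = (x - 3)^5

Step 2 — compute geometric multiplicities via the rank-nullity identity g(λ) = n − rank(A − λI):
  rank(A − (3)·I) = 1, so dim ker(A − (3)·I) = n − 1 = 4

Summary:
  λ = 3: algebraic multiplicity = 5, geometric multiplicity = 4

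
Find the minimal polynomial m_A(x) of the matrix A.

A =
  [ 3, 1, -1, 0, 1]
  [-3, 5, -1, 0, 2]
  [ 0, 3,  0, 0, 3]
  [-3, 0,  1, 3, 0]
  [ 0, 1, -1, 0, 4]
x^3 - 9*x^2 + 27*x - 27

The characteristic polynomial is χ_A(x) = (x - 3)^5, so the eigenvalues are known. The minimal polynomial is
  m_A(x) = Π_λ (x − λ)^{k_λ}
where k_λ is the size of the *largest* Jordan block for λ (equivalently, the smallest k with (A − λI)^k v = 0 for every generalised eigenvector v of λ).

  λ = 3: largest Jordan block has size 3, contributing (x − 3)^3

So m_A(x) = (x - 3)^3 = x^3 - 9*x^2 + 27*x - 27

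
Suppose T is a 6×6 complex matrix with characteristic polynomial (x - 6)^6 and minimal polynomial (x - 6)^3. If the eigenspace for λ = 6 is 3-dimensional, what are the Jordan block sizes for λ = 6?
Block sizes for λ = 6: [3, 2, 1]

Step 1 — from the characteristic polynomial, algebraic multiplicity of λ = 6 is 6. From dim ker(T − (6)·I) = 3, there are exactly 3 Jordan blocks for λ = 6.
Step 2 — from the minimal polynomial, the factor (x − 6)^3 tells us the largest block for λ = 6 has size 3.
Step 3 — with total size 6, 3 blocks, and largest block 3, the block sizes (in nonincreasing order) are [3, 2, 1].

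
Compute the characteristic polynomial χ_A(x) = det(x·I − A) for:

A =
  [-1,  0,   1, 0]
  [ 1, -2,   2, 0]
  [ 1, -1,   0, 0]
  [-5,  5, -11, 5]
x^4 - 2*x^3 - 12*x^2 - 14*x - 5

Expanding det(x·I − A) (e.g. by cofactor expansion or by noting that A is similar to its Jordan form J, which has the same characteristic polynomial as A) gives
  χ_A(x) = x^4 - 2*x^3 - 12*x^2 - 14*x - 5
which factors as (x - 5)*(x + 1)^3. The eigenvalues (with algebraic multiplicities) are λ = -1 with multiplicity 3, λ = 5 with multiplicity 1.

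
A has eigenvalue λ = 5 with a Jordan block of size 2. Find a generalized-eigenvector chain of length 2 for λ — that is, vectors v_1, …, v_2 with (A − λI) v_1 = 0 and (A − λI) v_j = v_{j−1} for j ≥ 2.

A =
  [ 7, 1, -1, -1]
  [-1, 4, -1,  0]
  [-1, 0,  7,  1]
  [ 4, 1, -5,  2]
A Jordan chain for λ = 5 of length 2:
v_1 = (2, -1, -1, 4)ᵀ
v_2 = (1, 0, 0, 0)ᵀ

Let N = A − (5)·I. We want v_2 with N^2 v_2 = 0 but N^1 v_2 ≠ 0; then v_{j-1} := N · v_j for j = 2, …, 2.

Pick v_2 = (1, 0, 0, 0)ᵀ.
Then v_1 = N · v_2 = (2, -1, -1, 4)ᵀ.

Sanity check: (A − (5)·I) v_1 = (0, 0, 0, 0)ᵀ = 0. ✓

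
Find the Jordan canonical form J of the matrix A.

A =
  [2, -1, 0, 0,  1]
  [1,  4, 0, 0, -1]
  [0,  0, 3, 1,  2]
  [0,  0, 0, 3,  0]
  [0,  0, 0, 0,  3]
J_2(3) ⊕ J_2(3) ⊕ J_1(3)

The characteristic polynomial is
  det(x·I − A) = x^5 - 15*x^4 + 90*x^3 - 270*x^2 + 405*x - 243 = (x - 3)^5

Eigenvalues and multiplicities (the geometric multiplicity of λ is n − rank(A − λI), which equals the number of Jordan blocks for λ):
  λ = 3: algebraic multiplicity = 5, geometric multiplicity = 3

Determining the block sizes for each eigenvalue:
  λ = 3: with am = 5 and gm = 3, the partition is not yet determined (e.g. several partitions of 5 into 3 parts exist). Let N = A − (3)·I. Computing rank(N^1) = 2, rank(N^2) = 0; the number of blocks of size ≥ j is rank(N^{j−1}) − rank(N^j), giving [3, 2]. So we have 2 block(s) of size 2, 1 block(s) of size 1 → block sizes [2, 2, 1]

Assembling the blocks gives a Jordan form
J =
  [3, 1, 0, 0, 0]
  [0, 3, 0, 0, 0]
  [0, 0, 3, 1, 0]
  [0, 0, 0, 3, 0]
  [0, 0, 0, 0, 3]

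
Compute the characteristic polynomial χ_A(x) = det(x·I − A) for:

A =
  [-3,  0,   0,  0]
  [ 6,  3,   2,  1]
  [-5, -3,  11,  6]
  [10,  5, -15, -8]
x^4 - 3*x^3 - 6*x^2 + 28*x - 24

Expanding det(x·I − A) (e.g. by cofactor expansion or by noting that A is similar to its Jordan form J, which has the same characteristic polynomial as A) gives
  χ_A(x) = x^4 - 3*x^3 - 6*x^2 + 28*x - 24
which factors as (x - 2)^3*(x + 3). The eigenvalues (with algebraic multiplicities) are λ = -3 with multiplicity 1, λ = 2 with multiplicity 3.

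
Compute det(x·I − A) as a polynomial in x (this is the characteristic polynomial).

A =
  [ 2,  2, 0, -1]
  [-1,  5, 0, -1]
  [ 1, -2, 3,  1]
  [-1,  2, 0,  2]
x^4 - 12*x^3 + 54*x^2 - 108*x + 81

Expanding det(x·I − A) (e.g. by cofactor expansion or by noting that A is similar to its Jordan form J, which has the same characteristic polynomial as A) gives
  χ_A(x) = x^4 - 12*x^3 + 54*x^2 - 108*x + 81
which factors as (x - 3)^4. The eigenvalues (with algebraic multiplicities) are λ = 3 with multiplicity 4.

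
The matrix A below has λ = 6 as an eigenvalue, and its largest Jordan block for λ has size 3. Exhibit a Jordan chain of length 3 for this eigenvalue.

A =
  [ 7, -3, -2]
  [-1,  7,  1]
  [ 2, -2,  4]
A Jordan chain for λ = 6 of length 3:
v_1 = (-2, 2, -4)ᵀ
v_2 = (-3, 1, -2)ᵀ
v_3 = (0, 1, 0)ᵀ

Let N = A − (6)·I. We want v_3 with N^3 v_3 = 0 but N^2 v_3 ≠ 0; then v_{j-1} := N · v_j for j = 3, …, 2.

Pick v_3 = (0, 1, 0)ᵀ.
Then v_2 = N · v_3 = (-3, 1, -2)ᵀ.
Then v_1 = N · v_2 = (-2, 2, -4)ᵀ.

Sanity check: (A − (6)·I) v_1 = (0, 0, 0)ᵀ = 0. ✓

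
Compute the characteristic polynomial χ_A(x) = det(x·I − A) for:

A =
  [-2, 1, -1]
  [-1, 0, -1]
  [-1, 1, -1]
x^3 + 3*x^2 + 3*x + 1

Expanding det(x·I − A) (e.g. by cofactor expansion or by noting that A is similar to its Jordan form J, which has the same characteristic polynomial as A) gives
  χ_A(x) = x^3 + 3*x^2 + 3*x + 1
which factors as (x + 1)^3. The eigenvalues (with algebraic multiplicities) are λ = -1 with multiplicity 3.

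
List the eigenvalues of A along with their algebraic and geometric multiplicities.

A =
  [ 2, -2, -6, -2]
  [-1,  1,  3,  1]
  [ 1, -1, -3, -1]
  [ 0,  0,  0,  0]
λ = 0: alg = 4, geom = 3

Step 1 — factor the characteristic polynomial to read off the algebraic multiplicities:
  χ_A(x) = x^4

Step 2 — compute geometric multiplicities via the rank-nullity identity g(λ) = n − rank(A − λI):
  rank(A − (0)·I) = 1, so dim ker(A − (0)·I) = n − 1 = 3

Summary:
  λ = 0: algebraic multiplicity = 4, geometric multiplicity = 3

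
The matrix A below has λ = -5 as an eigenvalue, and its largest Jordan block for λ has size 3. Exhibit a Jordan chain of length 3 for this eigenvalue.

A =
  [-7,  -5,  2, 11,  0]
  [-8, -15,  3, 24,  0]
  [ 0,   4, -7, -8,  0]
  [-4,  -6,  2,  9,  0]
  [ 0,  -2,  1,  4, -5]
A Jordan chain for λ = -5 of length 3:
v_1 = (2, 8, 0, 4, 0)ᵀ
v_2 = (-5, -10, 4, -6, -2)ᵀ
v_3 = (0, 1, 0, 0, 0)ᵀ

Let N = A − (-5)·I. We want v_3 with N^3 v_3 = 0 but N^2 v_3 ≠ 0; then v_{j-1} := N · v_j for j = 3, …, 2.

Pick v_3 = (0, 1, 0, 0, 0)ᵀ.
Then v_2 = N · v_3 = (-5, -10, 4, -6, -2)ᵀ.
Then v_1 = N · v_2 = (2, 8, 0, 4, 0)ᵀ.

Sanity check: (A − (-5)·I) v_1 = (0, 0, 0, 0, 0)ᵀ = 0. ✓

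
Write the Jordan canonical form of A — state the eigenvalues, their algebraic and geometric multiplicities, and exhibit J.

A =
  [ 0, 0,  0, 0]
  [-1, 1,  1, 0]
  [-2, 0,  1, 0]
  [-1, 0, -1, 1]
J_1(0) ⊕ J_2(1) ⊕ J_1(1)

The characteristic polynomial is
  det(x·I − A) = x^4 - 3*x^3 + 3*x^2 - x = x*(x - 1)^3

Eigenvalues and multiplicities (the geometric multiplicity of λ is n − rank(A − λI), which equals the number of Jordan blocks for λ):
  λ = 0: algebraic multiplicity = 1, geometric multiplicity = 1
  λ = 1: algebraic multiplicity = 3, geometric multiplicity = 2

Determining the block sizes for each eigenvalue:
  λ = 0: one block (gm = 1), so the single block has size am = 1 → block sizes [1]
  λ = 1: 2 blocks summing to 3 forces exactly one block of size 2 and the rest size 1 → block sizes [2, 1]

Assembling the blocks gives a Jordan form
J =
  [0, 0, 0, 0]
  [0, 1, 1, 0]
  [0, 0, 1, 0]
  [0, 0, 0, 1]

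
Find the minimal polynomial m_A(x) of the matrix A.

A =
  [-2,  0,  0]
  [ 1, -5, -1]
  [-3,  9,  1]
x^2 + 4*x + 4

The characteristic polynomial is χ_A(x) = (x + 2)^3, so the eigenvalues are known. The minimal polynomial is
  m_A(x) = Π_λ (x − λ)^{k_λ}
where k_λ is the size of the *largest* Jordan block for λ (equivalently, the smallest k with (A − λI)^k v = 0 for every generalised eigenvector v of λ).

  λ = -2: largest Jordan block has size 2, contributing (x + 2)^2

So m_A(x) = (x + 2)^2 = x^2 + 4*x + 4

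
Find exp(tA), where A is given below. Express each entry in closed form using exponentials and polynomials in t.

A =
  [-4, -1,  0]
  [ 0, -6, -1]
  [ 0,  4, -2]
e^{tA} =
  [exp(-4*t), t^2*exp(-4*t) - t*exp(-4*t), t^2*exp(-4*t)/2]
  [0, -2*t*exp(-4*t) + exp(-4*t), -t*exp(-4*t)]
  [0, 4*t*exp(-4*t), 2*t*exp(-4*t) + exp(-4*t)]

Strategy: write A = P · J · P⁻¹ where J is a Jordan canonical form, so e^{tA} = P · e^{tJ} · P⁻¹, and e^{tJ} can be computed block-by-block.

A has Jordan form
J =
  [-4,  1,  0]
  [ 0, -4,  1]
  [ 0,  0, -4]
(up to reordering of blocks).

Per-block formulas:
  For a 3×3 Jordan block J_3(-4): exp(t · J_3(-4)) = e^(-4t)·(I + t·N + (t^2/2)·N^2), where N is the 3×3 nilpotent shift.

After assembling e^{tJ} and conjugating by P, we get:

e^{tA} =
  [exp(-4*t), t^2*exp(-4*t) - t*exp(-4*t), t^2*exp(-4*t)/2]
  [0, -2*t*exp(-4*t) + exp(-4*t), -t*exp(-4*t)]
  [0, 4*t*exp(-4*t), 2*t*exp(-4*t) + exp(-4*t)]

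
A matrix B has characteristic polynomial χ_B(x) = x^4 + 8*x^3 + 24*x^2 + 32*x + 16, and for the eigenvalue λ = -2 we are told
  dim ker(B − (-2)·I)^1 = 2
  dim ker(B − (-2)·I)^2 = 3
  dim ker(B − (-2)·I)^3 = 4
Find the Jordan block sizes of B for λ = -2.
Block sizes for λ = -2: [3, 1]

From the dimensions of kernels of powers, the number of Jordan blocks of size at least j is d_j − d_{j−1} where d_j = dim ker(N^j) (with d_0 = 0). Computing the differences gives [2, 1, 1].
The number of blocks of size exactly k is (#blocks of size ≥ k) − (#blocks of size ≥ k + 1), so the partition is: 1 block(s) of size 1, 1 block(s) of size 3.
In nonincreasing order the block sizes are [3, 1].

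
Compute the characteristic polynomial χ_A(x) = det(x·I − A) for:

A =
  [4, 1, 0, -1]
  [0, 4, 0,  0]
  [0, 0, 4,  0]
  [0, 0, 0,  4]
x^4 - 16*x^3 + 96*x^2 - 256*x + 256

Expanding det(x·I − A) (e.g. by cofactor expansion or by noting that A is similar to its Jordan form J, which has the same characteristic polynomial as A) gives
  χ_A(x) = x^4 - 16*x^3 + 96*x^2 - 256*x + 256
which factors as (x - 4)^4. The eigenvalues (with algebraic multiplicities) are λ = 4 with multiplicity 4.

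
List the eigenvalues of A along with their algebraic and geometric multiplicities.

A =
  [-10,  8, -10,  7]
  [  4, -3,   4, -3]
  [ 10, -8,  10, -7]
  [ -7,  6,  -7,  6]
λ = 0: alg = 3, geom = 1; λ = 3: alg = 1, geom = 1

Step 1 — factor the characteristic polynomial to read off the algebraic multiplicities:
  χ_A(x) = x^3*(x - 3)

Step 2 — compute geometric multiplicities via the rank-nullity identity g(λ) = n − rank(A − λI):
  rank(A − (0)·I) = 3, so dim ker(A − (0)·I) = n − 3 = 1
  rank(A − (3)·I) = 3, so dim ker(A − (3)·I) = n − 3 = 1

Summary:
  λ = 0: algebraic multiplicity = 3, geometric multiplicity = 1
  λ = 3: algebraic multiplicity = 1, geometric multiplicity = 1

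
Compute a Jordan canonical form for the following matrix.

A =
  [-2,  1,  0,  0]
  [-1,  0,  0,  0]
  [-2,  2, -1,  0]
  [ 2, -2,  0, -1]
J_2(-1) ⊕ J_1(-1) ⊕ J_1(-1)

The characteristic polynomial is
  det(x·I − A) = x^4 + 4*x^3 + 6*x^2 + 4*x + 1 = (x + 1)^4

Eigenvalues and multiplicities (the geometric multiplicity of λ is n − rank(A − λI), which equals the number of Jordan blocks for λ):
  λ = -1: algebraic multiplicity = 4, geometric multiplicity = 3

Determining the block sizes for each eigenvalue:
  λ = -1: 3 blocks summing to 4 forces exactly one block of size 2 and the rest size 1 → block sizes [2, 1, 1]

Assembling the blocks gives a Jordan form
J =
  [-1,  1,  0,  0]
  [ 0, -1,  0,  0]
  [ 0,  0, -1,  0]
  [ 0,  0,  0, -1]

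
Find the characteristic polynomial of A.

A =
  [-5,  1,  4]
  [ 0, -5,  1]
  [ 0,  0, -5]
x^3 + 15*x^2 + 75*x + 125

Expanding det(x·I − A) (e.g. by cofactor expansion or by noting that A is similar to its Jordan form J, which has the same characteristic polynomial as A) gives
  χ_A(x) = x^3 + 15*x^2 + 75*x + 125
which factors as (x + 5)^3. The eigenvalues (with algebraic multiplicities) are λ = -5 with multiplicity 3.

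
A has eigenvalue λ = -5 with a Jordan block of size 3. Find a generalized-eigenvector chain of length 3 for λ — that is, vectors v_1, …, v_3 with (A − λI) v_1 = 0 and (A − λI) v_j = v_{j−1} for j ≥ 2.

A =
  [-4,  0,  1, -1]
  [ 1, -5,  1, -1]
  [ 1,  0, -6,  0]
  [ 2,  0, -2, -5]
A Jordan chain for λ = -5 of length 3:
v_1 = (2, 2, 2, 4)ᵀ
v_2 = (1, 1, -1, -2)ᵀ
v_3 = (0, 0, 1, 0)ᵀ

Let N = A − (-5)·I. We want v_3 with N^3 v_3 = 0 but N^2 v_3 ≠ 0; then v_{j-1} := N · v_j for j = 3, …, 2.

Pick v_3 = (0, 0, 1, 0)ᵀ.
Then v_2 = N · v_3 = (1, 1, -1, -2)ᵀ.
Then v_1 = N · v_2 = (2, 2, 2, 4)ᵀ.

Sanity check: (A − (-5)·I) v_1 = (0, 0, 0, 0)ᵀ = 0. ✓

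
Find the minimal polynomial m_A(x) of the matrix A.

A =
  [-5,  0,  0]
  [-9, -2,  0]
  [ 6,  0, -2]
x^2 + 7*x + 10

The characteristic polynomial is χ_A(x) = (x + 2)^2*(x + 5), so the eigenvalues are known. The minimal polynomial is
  m_A(x) = Π_λ (x − λ)^{k_λ}
where k_λ is the size of the *largest* Jordan block for λ (equivalently, the smallest k with (A − λI)^k v = 0 for every generalised eigenvector v of λ).

  λ = -5: largest Jordan block has size 1, contributing (x + 5)
  λ = -2: largest Jordan block has size 1, contributing (x + 2)

So m_A(x) = (x + 2)*(x + 5) = x^2 + 7*x + 10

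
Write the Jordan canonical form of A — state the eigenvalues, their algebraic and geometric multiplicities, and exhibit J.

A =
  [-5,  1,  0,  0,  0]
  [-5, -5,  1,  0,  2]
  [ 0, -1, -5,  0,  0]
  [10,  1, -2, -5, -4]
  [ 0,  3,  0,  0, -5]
J_3(-5) ⊕ J_1(-5) ⊕ J_1(-5)

The characteristic polynomial is
  det(x·I − A) = x^5 + 25*x^4 + 250*x^3 + 1250*x^2 + 3125*x + 3125 = (x + 5)^5

Eigenvalues and multiplicities (the geometric multiplicity of λ is n − rank(A − λI), which equals the number of Jordan blocks for λ):
  λ = -5: algebraic multiplicity = 5, geometric multiplicity = 3

Determining the block sizes for each eigenvalue:
  λ = -5: with am = 5 and gm = 3, the partition is not yet determined (e.g. several partitions of 5 into 3 parts exist). Let N = A − (-5)·I. Computing rank(N^1) = 2, rank(N^2) = 1, rank(N^3) = 0; the number of blocks of size ≥ j is rank(N^{j−1}) − rank(N^j), giving [3, 1, 1]. So we have 1 block(s) of size 3, 2 block(s) of size 1 → block sizes [3, 1, 1]

Assembling the blocks gives a Jordan form
J =
  [-5,  1,  0,  0,  0]
  [ 0, -5,  1,  0,  0]
  [ 0,  0, -5,  0,  0]
  [ 0,  0,  0, -5,  0]
  [ 0,  0,  0,  0, -5]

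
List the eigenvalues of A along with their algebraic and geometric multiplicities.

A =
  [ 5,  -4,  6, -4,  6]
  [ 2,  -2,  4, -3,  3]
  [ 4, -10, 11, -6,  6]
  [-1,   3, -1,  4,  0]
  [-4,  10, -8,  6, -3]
λ = 3: alg = 5, geom = 3

Step 1 — factor the characteristic polynomial to read off the algebraic multiplicities:
  χ_A(x) = (x - 3)^5

Step 2 — compute geometric multiplicities via the rank-nullity identity g(λ) = n − rank(A − λI):
  rank(A − (3)·I) = 2, so dim ker(A − (3)·I) = n − 2 = 3

Summary:
  λ = 3: algebraic multiplicity = 5, geometric multiplicity = 3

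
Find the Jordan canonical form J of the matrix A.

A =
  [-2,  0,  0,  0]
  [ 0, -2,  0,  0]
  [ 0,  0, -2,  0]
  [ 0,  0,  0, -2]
J_1(-2) ⊕ J_1(-2) ⊕ J_1(-2) ⊕ J_1(-2)

The characteristic polynomial is
  det(x·I − A) = x^4 + 8*x^3 + 24*x^2 + 32*x + 16 = (x + 2)^4

Eigenvalues and multiplicities (the geometric multiplicity of λ is n − rank(A − λI), which equals the number of Jordan blocks for λ):
  λ = -2: algebraic multiplicity = 4, geometric multiplicity = 4

Determining the block sizes for each eigenvalue:
  λ = -2: gm = am = 4, so every block has size 1 → block sizes [1, 1, 1, 1]

Assembling the blocks gives a Jordan form
J =
  [-2,  0,  0,  0]
  [ 0, -2,  0,  0]
  [ 0,  0, -2,  0]
  [ 0,  0,  0, -2]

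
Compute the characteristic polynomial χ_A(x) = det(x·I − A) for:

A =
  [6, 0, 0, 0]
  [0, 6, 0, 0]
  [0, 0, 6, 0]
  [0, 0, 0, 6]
x^4 - 24*x^3 + 216*x^2 - 864*x + 1296

Expanding det(x·I − A) (e.g. by cofactor expansion or by noting that A is similar to its Jordan form J, which has the same characteristic polynomial as A) gives
  χ_A(x) = x^4 - 24*x^3 + 216*x^2 - 864*x + 1296
which factors as (x - 6)^4. The eigenvalues (with algebraic multiplicities) are λ = 6 with multiplicity 4.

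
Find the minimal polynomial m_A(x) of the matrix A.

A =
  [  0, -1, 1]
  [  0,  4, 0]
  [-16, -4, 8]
x^2 - 8*x + 16

The characteristic polynomial is χ_A(x) = (x - 4)^3, so the eigenvalues are known. The minimal polynomial is
  m_A(x) = Π_λ (x − λ)^{k_λ}
where k_λ is the size of the *largest* Jordan block for λ (equivalently, the smallest k with (A − λI)^k v = 0 for every generalised eigenvector v of λ).

  λ = 4: largest Jordan block has size 2, contributing (x − 4)^2

So m_A(x) = (x - 4)^2 = x^2 - 8*x + 16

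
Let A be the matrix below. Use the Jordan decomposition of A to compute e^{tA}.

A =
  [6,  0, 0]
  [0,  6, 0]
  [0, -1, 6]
e^{tA} =
  [exp(6*t), 0, 0]
  [0, exp(6*t), 0]
  [0, -t*exp(6*t), exp(6*t)]

Strategy: write A = P · J · P⁻¹ where J is a Jordan canonical form, so e^{tA} = P · e^{tJ} · P⁻¹, and e^{tJ} can be computed block-by-block.

A has Jordan form
J =
  [6, 1, 0]
  [0, 6, 0]
  [0, 0, 6]
(up to reordering of blocks).

Per-block formulas:
  For a 2×2 Jordan block J_2(6): exp(t · J_2(6)) = e^(6t)·(I + t·N), where N is the 2×2 nilpotent shift.
  For a 1×1 block at λ = 6: exp(t · [6]) = [e^(6t)].

After assembling e^{tJ} and conjugating by P, we get:

e^{tA} =
  [exp(6*t), 0, 0]
  [0, exp(6*t), 0]
  [0, -t*exp(6*t), exp(6*t)]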